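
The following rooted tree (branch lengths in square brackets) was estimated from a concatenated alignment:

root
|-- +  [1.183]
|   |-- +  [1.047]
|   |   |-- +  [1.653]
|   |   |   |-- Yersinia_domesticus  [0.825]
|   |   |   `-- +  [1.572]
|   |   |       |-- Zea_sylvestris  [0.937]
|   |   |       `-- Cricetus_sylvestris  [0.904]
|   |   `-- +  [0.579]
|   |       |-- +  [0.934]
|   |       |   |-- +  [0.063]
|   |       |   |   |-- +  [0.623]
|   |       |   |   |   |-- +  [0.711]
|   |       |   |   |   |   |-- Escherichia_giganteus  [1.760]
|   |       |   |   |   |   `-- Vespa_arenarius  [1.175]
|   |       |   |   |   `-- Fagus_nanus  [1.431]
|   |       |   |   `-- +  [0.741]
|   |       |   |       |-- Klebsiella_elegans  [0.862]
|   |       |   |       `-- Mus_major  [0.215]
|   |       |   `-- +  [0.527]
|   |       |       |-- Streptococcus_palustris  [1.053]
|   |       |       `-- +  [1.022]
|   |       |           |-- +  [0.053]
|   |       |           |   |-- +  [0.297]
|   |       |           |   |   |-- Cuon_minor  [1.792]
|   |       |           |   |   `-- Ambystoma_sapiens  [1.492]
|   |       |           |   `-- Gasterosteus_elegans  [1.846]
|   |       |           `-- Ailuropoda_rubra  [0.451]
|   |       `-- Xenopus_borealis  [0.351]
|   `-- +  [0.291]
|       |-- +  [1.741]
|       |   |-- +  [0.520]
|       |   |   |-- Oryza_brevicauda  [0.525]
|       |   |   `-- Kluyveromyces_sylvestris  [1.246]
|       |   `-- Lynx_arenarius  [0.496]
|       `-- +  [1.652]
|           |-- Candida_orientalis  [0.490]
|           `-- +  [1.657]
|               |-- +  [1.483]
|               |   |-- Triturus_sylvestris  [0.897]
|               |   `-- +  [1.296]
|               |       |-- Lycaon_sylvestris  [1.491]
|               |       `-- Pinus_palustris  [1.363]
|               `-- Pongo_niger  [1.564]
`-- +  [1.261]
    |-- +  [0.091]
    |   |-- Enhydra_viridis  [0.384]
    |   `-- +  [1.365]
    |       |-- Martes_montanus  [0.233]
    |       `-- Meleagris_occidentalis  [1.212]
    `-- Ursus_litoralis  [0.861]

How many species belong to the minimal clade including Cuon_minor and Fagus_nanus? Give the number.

10

The MRCA of Cuon_minor and Fagus_nanus is the node subtending ((((Escherichia_giganteus,Vespa_arenarius),Fagus_nanus),(Klebsiella_elegans,Mus_major)),(Streptococcus_palustris,(((Cuon_minor,Ambystoma_sapiens),Gasterosteus_elegans),Ailuropoda_rubra))).
That clade contains 10 terminal taxa: Ailuropoda_rubra, Ambystoma_sapiens, Cuon_minor, Escherichia_giganteus, Fagus_nanus, Gasterosteus_elegans, Klebsiella_elegans, Mus_major, Streptococcus_palustris, Vespa_arenarius.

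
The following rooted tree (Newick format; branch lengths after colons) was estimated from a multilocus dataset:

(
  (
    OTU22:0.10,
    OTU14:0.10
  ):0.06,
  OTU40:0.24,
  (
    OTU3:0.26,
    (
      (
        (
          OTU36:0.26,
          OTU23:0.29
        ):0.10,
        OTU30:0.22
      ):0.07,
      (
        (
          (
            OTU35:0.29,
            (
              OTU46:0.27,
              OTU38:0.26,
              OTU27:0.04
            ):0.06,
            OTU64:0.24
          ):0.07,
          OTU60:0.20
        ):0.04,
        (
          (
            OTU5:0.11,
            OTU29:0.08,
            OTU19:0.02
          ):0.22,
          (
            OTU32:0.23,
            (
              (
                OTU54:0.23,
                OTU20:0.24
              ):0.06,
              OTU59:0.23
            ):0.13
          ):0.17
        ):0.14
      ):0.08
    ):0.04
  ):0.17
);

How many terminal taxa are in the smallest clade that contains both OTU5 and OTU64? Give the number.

13

The MRCA of OTU5 and OTU64 is the node subtending (((OTU35,(OTU46,OTU38,OTU27),OTU64),OTU60),((OTU5,OTU29,OTU19),(OTU32,((OTU54,OTU20),OTU59)))).
That clade contains 13 terminal taxa: OTU19, OTU20, OTU27, OTU29, OTU32, OTU35, OTU38, OTU46, OTU5, OTU54, OTU59, OTU60, OTU64.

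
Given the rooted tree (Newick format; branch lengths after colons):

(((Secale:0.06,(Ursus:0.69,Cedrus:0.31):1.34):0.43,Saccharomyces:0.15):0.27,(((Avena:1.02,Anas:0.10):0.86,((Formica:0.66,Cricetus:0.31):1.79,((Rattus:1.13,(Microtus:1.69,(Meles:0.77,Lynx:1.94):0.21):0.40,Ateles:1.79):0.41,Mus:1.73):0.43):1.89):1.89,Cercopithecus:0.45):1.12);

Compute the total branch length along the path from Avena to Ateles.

6.40

The path runs Avena → … → MRCA → … → Ateles; the MRCA is the node subtending ((Avena,Anas),((Formica,Cricetus),((Rattus,(Microtus,(Meles,Lynx)),Ateles),Mus))).
Branch lengths along that path: 1.02 + 0.86 + 1.89 + 0.43 + 0.41 + 1.79 = 6.40.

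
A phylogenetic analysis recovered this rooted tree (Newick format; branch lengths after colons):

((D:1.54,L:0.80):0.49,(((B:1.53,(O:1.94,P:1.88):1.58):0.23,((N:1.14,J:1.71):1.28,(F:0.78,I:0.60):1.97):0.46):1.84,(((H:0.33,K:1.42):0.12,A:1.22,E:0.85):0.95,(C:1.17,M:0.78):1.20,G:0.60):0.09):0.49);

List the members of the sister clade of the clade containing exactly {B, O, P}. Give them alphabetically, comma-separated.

The clade containing exactly {B, O, P} attaches to the tree at the node subtending ((B,(O,P)),((N,J),(F,I))).
The other lineage descending from that same node — the sister group — is ((N,J),(F,I)); its 4 tips in alphabetical order are the answer.

F, I, J, N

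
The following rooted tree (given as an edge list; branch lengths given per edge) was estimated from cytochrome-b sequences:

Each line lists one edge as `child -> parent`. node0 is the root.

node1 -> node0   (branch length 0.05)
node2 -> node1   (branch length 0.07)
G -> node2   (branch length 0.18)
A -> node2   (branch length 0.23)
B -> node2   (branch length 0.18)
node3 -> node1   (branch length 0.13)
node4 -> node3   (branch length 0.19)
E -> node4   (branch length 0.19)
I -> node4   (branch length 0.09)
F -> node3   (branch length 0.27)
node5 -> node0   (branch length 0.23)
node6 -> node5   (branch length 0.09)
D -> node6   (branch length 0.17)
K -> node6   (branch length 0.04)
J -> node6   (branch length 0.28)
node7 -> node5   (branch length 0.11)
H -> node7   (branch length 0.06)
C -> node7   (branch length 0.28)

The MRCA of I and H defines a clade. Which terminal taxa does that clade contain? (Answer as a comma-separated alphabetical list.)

A, B, C, D, E, F, G, H, I, J, K

Tracing I: it sits inside (E,I).
Tracing H: it sits inside (H,C).
The smallest clade enclosing both is the whole tree (their MRCA is the root), so the answer is all 11 tips in alphabetical order.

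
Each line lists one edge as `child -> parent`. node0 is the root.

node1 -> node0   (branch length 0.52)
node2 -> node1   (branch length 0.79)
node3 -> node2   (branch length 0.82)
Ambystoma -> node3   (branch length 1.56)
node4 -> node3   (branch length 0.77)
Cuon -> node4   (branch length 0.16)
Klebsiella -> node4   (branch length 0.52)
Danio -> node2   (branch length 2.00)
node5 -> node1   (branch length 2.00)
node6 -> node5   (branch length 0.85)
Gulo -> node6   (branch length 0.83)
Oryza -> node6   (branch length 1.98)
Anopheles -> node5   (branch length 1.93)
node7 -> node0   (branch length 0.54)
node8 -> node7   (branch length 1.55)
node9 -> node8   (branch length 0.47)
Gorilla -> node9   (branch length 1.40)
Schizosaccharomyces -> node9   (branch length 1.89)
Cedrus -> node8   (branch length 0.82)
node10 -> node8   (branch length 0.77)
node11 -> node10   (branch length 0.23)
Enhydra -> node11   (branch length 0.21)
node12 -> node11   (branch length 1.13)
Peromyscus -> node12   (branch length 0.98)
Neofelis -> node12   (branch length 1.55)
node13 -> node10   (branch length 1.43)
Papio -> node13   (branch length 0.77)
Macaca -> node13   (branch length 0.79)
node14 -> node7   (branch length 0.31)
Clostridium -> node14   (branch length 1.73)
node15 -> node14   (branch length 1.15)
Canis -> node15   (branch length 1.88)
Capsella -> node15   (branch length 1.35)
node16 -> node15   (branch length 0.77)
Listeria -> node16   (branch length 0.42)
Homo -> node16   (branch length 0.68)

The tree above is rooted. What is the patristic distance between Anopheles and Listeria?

7.64

The path runs Anopheles → … → MRCA → … → Listeria; the MRCA is the root of the tree.
Branch lengths along that path: 1.93 + 2.00 + 0.52 + 0.54 + 0.31 + 1.15 + 0.77 + 0.42 = 7.64.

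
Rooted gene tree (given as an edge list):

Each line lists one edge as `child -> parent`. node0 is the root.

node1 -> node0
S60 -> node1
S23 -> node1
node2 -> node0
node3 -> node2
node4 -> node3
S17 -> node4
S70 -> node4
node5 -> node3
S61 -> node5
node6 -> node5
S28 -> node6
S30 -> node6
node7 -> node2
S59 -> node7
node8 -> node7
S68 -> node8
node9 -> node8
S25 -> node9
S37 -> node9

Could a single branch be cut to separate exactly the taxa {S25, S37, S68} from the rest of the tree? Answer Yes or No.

Yes

The most recent common ancestor of these taxa subtends (S68,(S25,S37)).
That clade has exactly 3 tips — every listed taxon and nothing else — so the group is monophyletic.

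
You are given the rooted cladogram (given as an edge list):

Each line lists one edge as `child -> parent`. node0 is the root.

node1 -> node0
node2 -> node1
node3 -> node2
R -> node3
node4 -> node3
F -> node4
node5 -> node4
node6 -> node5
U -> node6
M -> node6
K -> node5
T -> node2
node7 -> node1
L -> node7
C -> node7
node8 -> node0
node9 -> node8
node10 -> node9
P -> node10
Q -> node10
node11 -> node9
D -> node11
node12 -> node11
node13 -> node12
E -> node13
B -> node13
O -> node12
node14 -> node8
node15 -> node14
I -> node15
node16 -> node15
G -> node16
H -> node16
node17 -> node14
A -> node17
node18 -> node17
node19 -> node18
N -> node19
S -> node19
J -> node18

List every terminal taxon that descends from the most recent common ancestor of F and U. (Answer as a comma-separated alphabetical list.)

F, K, M, U

Tracing F: it sits inside (F,((U,M),K)).
Tracing U: it sits inside (U,M).
The smallest clade enclosing both is (F,((U,M),K)); the answer is its 4 terminal taxa in alphabetical order.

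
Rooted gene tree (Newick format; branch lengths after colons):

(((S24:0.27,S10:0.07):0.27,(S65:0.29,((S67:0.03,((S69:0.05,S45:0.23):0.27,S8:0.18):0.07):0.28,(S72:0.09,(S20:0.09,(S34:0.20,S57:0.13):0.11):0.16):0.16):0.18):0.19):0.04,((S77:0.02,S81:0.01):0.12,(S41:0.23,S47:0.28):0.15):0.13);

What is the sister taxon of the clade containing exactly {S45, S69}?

The clade containing exactly {S45, S69} attaches to the tree at the node subtending ((S69,S45),S8).
The other lineage descending from that same node — the sister group — is the single tip S8.

S8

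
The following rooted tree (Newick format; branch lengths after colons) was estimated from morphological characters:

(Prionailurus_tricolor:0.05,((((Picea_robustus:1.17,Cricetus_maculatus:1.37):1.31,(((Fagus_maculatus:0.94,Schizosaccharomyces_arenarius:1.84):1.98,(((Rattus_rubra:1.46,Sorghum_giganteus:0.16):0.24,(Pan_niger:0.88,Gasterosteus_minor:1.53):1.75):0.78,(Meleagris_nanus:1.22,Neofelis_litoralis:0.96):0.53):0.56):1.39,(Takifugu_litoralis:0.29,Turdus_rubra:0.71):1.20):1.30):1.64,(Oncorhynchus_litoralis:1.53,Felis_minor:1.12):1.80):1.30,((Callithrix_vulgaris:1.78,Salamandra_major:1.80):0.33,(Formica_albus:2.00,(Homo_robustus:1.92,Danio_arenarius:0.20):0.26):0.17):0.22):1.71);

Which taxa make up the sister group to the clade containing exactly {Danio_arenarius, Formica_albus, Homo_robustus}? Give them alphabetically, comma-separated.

Callithrix_vulgaris, Salamandra_major

The clade containing exactly {Danio_arenarius, Formica_albus, Homo_robustus} attaches to the tree at the node subtending ((Callithrix_vulgaris,Salamandra_major),(Formica_albus,(Homo_robustus,Danio_arenarius))).
The other lineage descending from that same node — the sister group — is (Callithrix_vulgaris,Salamandra_major); its 2 tips in alphabetical order are the answer.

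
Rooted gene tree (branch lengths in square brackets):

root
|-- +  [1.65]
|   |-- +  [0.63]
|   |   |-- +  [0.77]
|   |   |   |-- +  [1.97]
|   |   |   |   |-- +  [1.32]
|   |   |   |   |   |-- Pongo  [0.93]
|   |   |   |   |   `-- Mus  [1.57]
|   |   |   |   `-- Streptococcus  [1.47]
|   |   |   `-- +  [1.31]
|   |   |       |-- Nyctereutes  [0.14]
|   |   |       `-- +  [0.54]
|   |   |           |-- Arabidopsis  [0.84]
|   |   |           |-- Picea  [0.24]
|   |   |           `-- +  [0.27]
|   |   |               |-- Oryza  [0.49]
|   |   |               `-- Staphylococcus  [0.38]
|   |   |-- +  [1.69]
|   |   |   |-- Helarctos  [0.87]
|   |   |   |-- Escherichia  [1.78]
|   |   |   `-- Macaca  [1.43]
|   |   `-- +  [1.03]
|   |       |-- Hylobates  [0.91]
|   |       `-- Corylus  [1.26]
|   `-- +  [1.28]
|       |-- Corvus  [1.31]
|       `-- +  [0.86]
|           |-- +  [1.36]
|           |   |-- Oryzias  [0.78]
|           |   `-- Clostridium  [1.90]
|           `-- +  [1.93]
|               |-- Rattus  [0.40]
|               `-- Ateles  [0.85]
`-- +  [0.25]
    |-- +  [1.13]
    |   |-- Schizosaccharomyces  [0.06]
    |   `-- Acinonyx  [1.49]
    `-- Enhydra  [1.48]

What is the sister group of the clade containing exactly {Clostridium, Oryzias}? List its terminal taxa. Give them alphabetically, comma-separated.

Ateles, Rattus

The clade containing exactly {Clostridium, Oryzias} attaches to the tree at the node subtending ((Oryzias,Clostridium),(Rattus,Ateles)).
The other lineage descending from that same node — the sister group — is (Rattus,Ateles); its 2 tips in alphabetical order are the answer.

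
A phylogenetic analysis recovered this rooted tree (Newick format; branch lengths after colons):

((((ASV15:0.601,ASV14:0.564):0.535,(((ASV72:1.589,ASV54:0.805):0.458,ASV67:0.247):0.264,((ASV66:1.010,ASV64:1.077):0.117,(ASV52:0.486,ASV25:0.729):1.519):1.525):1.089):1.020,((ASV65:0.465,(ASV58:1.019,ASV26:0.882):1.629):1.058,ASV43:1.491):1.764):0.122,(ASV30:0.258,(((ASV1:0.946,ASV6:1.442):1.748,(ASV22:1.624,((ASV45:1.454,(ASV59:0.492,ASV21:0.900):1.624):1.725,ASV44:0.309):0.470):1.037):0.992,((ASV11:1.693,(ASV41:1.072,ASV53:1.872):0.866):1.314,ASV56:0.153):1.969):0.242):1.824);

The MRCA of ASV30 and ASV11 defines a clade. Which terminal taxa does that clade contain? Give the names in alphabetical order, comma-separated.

ASV1, ASV11, ASV21, ASV22, ASV30, ASV41, ASV44, ASV45, ASV53, ASV56, ASV59, ASV6

Tracing ASV30: it sits inside (ASV30,(((ASV1,ASV6),(ASV22,((ASV45,(ASV59,ASV21)),ASV44))),((ASV11,(ASV41,ASV53)),ASV56))).
Tracing ASV11: it sits inside (ASV11,(ASV41,ASV53)).
The smallest clade enclosing both is (ASV30,(((ASV1,ASV6),(ASV22,((ASV45,(ASV59,ASV21)),ASV44))),((ASV11,(ASV41,ASV53)),ASV56))); the answer is its 12 terminal taxa in alphabetical order.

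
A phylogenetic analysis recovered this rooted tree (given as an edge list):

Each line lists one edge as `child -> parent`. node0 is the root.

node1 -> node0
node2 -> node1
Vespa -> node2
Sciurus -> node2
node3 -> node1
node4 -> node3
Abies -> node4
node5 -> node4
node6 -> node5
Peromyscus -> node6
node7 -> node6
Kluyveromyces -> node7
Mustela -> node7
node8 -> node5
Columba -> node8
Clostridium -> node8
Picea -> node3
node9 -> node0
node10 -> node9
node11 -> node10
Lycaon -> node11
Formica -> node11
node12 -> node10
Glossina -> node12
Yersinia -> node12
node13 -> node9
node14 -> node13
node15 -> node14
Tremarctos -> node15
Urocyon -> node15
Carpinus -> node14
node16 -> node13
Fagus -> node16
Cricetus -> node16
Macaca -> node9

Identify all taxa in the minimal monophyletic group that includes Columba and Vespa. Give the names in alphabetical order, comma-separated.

Tracing Columba: it sits inside (Columba,Clostridium).
Tracing Vespa: it sits inside (Vespa,Sciurus).
The smallest clade enclosing both is ((Vespa,Sciurus),((Abies,((Peromyscus,(Kluyveromyces,Mustela)),(Columba,Clostridium))),Picea)); the answer is its 9 terminal taxa in alphabetical order.

Abies, Clostridium, Columba, Kluyveromyces, Mustela, Peromyscus, Picea, Sciurus, Vespa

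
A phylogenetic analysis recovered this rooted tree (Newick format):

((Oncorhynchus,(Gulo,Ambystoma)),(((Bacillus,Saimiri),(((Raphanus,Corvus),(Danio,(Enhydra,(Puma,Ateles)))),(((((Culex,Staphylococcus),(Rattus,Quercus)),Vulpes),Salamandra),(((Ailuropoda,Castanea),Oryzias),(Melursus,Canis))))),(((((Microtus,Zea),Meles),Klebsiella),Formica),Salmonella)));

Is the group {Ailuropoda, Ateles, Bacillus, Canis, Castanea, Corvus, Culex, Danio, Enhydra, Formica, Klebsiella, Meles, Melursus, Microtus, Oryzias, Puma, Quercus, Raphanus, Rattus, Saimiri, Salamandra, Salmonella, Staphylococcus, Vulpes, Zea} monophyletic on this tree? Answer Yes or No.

Yes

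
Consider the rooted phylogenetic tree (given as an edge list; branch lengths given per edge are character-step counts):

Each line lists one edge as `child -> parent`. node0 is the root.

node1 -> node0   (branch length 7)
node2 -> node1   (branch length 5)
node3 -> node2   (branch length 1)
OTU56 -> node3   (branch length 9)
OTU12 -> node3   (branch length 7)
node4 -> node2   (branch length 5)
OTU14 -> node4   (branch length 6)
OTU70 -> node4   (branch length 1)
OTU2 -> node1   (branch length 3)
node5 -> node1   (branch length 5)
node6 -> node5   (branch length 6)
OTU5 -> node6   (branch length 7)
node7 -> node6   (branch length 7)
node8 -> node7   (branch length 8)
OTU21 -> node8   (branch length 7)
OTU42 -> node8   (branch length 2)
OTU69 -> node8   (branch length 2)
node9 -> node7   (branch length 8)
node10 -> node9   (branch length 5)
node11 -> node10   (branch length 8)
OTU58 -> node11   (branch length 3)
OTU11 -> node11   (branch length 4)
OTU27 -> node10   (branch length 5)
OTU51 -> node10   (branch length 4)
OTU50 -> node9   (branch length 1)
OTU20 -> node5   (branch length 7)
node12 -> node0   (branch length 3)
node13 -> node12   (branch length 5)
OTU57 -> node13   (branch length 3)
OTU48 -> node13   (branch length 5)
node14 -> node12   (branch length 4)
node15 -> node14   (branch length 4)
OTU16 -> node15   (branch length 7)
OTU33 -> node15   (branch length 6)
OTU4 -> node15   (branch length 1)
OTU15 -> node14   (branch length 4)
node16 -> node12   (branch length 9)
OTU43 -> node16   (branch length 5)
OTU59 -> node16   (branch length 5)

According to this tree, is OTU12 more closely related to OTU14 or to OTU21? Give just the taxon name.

OTU14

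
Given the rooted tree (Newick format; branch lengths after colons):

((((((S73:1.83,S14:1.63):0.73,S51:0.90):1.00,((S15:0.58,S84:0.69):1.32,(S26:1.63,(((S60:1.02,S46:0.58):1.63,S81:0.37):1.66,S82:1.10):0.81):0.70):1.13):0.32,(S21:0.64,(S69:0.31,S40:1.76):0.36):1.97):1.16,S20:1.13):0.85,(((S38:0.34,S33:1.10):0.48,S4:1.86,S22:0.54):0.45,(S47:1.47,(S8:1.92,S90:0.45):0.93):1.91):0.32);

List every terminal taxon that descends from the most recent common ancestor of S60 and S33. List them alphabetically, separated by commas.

Tracing S60: it sits inside (S60,S46).
Tracing S33: it sits inside (S38,S33).
The smallest clade enclosing both is the whole tree (their MRCA is the root), so the answer is all 21 tips in alphabetical order.

S14, S15, S20, S21, S22, S26, S33, S38, S4, S40, S46, S47, S51, S60, S69, S73, S8, S81, S82, S84, S90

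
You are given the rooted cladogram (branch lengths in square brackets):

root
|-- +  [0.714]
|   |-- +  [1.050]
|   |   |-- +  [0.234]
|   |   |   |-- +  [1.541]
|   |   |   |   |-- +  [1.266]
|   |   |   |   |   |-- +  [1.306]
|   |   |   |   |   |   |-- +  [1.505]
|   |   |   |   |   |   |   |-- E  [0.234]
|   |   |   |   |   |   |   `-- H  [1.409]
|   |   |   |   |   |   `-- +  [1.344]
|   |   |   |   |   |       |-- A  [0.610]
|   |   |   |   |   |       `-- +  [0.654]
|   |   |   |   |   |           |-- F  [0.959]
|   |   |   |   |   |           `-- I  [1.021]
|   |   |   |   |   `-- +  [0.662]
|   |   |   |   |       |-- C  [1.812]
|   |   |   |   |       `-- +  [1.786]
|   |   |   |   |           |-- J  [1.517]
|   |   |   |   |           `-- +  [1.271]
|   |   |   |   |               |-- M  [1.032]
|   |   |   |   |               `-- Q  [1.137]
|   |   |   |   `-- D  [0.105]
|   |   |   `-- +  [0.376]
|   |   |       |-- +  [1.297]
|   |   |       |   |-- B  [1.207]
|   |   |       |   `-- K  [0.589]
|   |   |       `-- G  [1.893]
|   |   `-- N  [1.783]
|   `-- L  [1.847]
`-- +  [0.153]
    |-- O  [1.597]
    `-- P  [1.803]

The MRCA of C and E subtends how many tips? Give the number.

The MRCA of C and E is the node subtending (((E,H),(A,(F,I))),(C,(J,(M,Q)))).
That clade contains 9 terminal taxa: A, C, E, F, H, I, J, M, Q.

9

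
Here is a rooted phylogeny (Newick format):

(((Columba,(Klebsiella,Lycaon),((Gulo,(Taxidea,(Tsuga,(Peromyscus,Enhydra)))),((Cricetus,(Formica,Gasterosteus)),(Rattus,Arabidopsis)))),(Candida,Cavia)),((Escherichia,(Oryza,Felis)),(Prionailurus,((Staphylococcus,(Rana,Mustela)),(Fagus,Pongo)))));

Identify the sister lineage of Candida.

Candida attaches to the tree at the node subtending (Candida,Cavia).
The other lineage descending from that same node — the sister group — is the single tip Cavia.

Cavia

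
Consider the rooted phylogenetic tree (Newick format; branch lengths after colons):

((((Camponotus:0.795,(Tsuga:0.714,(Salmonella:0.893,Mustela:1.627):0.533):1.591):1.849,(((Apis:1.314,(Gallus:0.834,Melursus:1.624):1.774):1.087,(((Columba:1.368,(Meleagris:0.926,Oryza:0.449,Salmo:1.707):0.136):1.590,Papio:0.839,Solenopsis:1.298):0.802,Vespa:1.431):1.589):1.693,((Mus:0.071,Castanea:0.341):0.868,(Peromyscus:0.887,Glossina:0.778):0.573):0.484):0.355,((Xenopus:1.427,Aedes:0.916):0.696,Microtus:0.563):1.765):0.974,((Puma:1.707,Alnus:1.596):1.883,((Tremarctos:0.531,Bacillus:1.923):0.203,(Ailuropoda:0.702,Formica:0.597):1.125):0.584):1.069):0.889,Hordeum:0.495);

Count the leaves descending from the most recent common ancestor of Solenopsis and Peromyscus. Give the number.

The MRCA of Solenopsis and Peromyscus is the node subtending (((Apis,(Gallus,Melursus)),(((Columba,(Meleagris,Oryza,Salmo)),Papio,Solenopsis),Vespa)),((Mus,Castanea),(Peromyscus,Glossina))).
That clade contains 14 terminal taxa: Apis, Castanea, Columba, Gallus, Glossina, Meleagris, Melursus, Mus, Oryza, Papio, Peromyscus, Salmo, Solenopsis, Vespa.

14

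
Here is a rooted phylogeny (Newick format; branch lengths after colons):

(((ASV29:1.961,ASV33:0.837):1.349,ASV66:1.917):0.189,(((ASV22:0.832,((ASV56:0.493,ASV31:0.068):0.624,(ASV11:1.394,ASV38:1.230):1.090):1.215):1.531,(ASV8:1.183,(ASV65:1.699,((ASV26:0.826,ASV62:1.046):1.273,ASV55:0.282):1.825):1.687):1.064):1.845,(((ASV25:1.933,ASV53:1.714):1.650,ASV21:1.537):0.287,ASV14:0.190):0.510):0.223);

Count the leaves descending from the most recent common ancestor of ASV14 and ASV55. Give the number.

14

The MRCA of ASV14 and ASV55 is the node subtending (((ASV22,((ASV56,ASV31),(ASV11,ASV38))),(ASV8,(ASV65,((ASV26,ASV62),ASV55)))),(((ASV25,ASV53),ASV21),ASV14)).
That clade contains 14 terminal taxa: ASV11, ASV14, ASV21, ASV22, ASV25, ASV26, ASV31, ASV38, ASV53, ASV55, ASV56, ASV62, ASV65, ASV8.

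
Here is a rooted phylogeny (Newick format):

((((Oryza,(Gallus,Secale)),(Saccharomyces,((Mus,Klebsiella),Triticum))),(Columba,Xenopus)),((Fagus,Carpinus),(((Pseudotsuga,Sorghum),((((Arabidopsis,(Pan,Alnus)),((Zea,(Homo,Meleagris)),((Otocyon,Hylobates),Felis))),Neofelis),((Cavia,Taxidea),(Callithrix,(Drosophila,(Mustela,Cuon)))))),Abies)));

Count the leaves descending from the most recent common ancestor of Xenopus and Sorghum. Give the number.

30

The MRCA of Xenopus and Sorghum is the root, so the clade is the entire tree.
That clade contains 30 terminal taxa: Abies, Alnus, Arabidopsis, Callithrix, Carpinus, Cavia, Columba, Cuon, Drosophila, Fagus, Felis, Gallus, Homo, Hylobates, Klebsiella, Meleagris, Mus, Mustela, Neofelis, Oryza, Otocyon, Pan, Pseudotsuga, Saccharomyces, Secale, Sorghum, Taxidea, Triticum, Xenopus, Zea.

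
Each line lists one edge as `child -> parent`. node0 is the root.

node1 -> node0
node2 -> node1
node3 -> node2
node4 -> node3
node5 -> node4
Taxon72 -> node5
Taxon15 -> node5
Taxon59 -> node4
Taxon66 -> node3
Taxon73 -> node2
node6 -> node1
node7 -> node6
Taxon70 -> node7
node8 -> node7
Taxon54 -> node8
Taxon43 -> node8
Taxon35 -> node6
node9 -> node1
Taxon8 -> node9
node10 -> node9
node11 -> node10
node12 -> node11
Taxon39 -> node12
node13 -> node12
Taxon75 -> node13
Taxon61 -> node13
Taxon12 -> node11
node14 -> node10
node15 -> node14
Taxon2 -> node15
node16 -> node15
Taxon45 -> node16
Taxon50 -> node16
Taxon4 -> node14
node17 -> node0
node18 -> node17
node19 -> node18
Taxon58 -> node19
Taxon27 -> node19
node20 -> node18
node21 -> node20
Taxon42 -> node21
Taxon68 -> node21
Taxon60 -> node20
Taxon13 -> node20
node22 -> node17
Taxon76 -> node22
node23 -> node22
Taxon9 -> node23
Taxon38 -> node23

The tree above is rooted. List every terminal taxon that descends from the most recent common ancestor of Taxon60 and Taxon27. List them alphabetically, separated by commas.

Tracing Taxon60: it sits inside ((Taxon42,Taxon68),Taxon60,Taxon13).
Tracing Taxon27: it sits inside (Taxon58,Taxon27).
The smallest clade enclosing both is ((Taxon58,Taxon27),((Taxon42,Taxon68),Taxon60,Taxon13)); the answer is its 6 terminal taxa in alphabetical order.

Taxon13, Taxon27, Taxon42, Taxon58, Taxon60, Taxon68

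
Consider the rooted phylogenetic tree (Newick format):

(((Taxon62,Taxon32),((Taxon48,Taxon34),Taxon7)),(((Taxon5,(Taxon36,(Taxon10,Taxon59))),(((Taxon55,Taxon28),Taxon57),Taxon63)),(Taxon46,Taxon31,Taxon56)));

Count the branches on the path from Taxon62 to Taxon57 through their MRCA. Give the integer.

The MRCA of Taxon62 and Taxon57 is the root of the tree.
From Taxon62 up to that node: 3 branches. From Taxon57 up to the same node: 5 branches. Total: 3 + 5 = 8.

8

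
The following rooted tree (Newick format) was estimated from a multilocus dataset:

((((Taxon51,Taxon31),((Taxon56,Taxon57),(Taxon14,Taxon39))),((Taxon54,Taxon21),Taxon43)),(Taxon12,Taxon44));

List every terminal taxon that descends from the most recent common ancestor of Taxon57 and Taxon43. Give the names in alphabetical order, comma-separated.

Taxon14, Taxon21, Taxon31, Taxon39, Taxon43, Taxon51, Taxon54, Taxon56, Taxon57

Tracing Taxon57: it sits inside (Taxon56,Taxon57).
Tracing Taxon43: it sits inside ((Taxon54,Taxon21),Taxon43).
The smallest clade enclosing both is (((Taxon51,Taxon31),((Taxon56,Taxon57),(Taxon14,Taxon39))),((Taxon54,Taxon21),Taxon43)); the answer is its 9 terminal taxa in alphabetical order.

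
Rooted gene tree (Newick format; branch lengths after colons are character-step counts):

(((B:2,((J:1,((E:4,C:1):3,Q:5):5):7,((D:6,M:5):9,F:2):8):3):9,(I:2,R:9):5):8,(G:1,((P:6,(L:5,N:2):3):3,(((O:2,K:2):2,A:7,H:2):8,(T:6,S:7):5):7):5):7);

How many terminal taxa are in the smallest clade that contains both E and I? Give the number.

The MRCA of E and I is the node subtending ((B,((J,((E,C),Q)),((D,M),F))),(I,R)).
That clade contains 10 terminal taxa: B, C, D, E, F, I, J, M, Q, R.

10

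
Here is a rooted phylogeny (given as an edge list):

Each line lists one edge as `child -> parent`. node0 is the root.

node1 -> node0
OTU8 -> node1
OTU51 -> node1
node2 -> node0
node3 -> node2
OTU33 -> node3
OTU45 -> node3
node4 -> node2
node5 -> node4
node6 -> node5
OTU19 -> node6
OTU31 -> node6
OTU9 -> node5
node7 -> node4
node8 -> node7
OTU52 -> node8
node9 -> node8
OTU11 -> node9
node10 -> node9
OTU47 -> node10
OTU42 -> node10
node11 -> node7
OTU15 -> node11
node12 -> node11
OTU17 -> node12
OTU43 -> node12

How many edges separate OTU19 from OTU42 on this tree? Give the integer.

The MRCA of OTU19 and OTU42 is the node subtending (((OTU19,OTU31),OTU9),((OTU52,(OTU11,(OTU47,OTU42))),(OTU15,(OTU17,OTU43)))).
From OTU19 up to that node: 3 branches. From OTU42 up to the same node: 5 branches. Total: 3 + 5 = 8.

8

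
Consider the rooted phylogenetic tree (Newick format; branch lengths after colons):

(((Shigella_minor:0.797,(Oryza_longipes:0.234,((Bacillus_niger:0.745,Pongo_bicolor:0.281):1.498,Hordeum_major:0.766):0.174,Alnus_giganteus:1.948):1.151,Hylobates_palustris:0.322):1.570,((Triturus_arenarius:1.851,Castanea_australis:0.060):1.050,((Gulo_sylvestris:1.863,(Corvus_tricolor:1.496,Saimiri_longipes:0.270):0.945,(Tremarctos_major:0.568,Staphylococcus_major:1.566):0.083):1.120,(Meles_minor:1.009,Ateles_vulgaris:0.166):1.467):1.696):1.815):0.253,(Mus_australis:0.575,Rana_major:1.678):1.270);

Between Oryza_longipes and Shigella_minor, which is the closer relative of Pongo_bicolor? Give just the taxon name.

The MRCA of Pongo_bicolor and Oryza_longipes subtends (Oryza_longipes,((Bacillus_niger,Pongo_bicolor),Hordeum_major),Alnus_giganteus) (5 taxa).
The MRCA of Pongo_bicolor and Shigella_minor subtends (Shigella_minor,(Oryza_longipes,((Bacillus_niger,Pongo_bicolor),Hordeum_major),Alnus_giganteus),Hylobates_palustris) (7 taxa).
The first is nested inside the second, so Pongo_bicolor shares a more recent common ancestor with Oryza_longipes.

Oryza_longipes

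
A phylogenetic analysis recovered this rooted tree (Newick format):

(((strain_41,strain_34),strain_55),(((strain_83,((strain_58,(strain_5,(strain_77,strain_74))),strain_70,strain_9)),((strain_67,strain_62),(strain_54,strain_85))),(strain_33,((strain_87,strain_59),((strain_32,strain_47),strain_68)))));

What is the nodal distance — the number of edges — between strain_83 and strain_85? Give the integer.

The MRCA of strain_83 and strain_85 is the node subtending ((strain_83,((strain_58,(strain_5,(strain_77,strain_74))),strain_70,strain_9)),((strain_67,strain_62),(strain_54,strain_85))).
From strain_83 up to that node: 2 branches. From strain_85 up to the same node: 3 branches. Total: 2 + 3 = 5.

5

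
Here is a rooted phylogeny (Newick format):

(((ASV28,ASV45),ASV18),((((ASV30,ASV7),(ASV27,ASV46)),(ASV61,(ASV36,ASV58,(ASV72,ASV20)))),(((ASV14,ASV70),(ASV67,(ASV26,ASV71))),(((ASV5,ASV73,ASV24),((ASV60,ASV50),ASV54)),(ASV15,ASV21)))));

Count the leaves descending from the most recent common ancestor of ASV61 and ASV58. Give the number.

5

The MRCA of ASV61 and ASV58 is the node subtending (ASV61,(ASV36,ASV58,(ASV72,ASV20))).
That clade contains 5 terminal taxa: ASV20, ASV36, ASV58, ASV61, ASV72.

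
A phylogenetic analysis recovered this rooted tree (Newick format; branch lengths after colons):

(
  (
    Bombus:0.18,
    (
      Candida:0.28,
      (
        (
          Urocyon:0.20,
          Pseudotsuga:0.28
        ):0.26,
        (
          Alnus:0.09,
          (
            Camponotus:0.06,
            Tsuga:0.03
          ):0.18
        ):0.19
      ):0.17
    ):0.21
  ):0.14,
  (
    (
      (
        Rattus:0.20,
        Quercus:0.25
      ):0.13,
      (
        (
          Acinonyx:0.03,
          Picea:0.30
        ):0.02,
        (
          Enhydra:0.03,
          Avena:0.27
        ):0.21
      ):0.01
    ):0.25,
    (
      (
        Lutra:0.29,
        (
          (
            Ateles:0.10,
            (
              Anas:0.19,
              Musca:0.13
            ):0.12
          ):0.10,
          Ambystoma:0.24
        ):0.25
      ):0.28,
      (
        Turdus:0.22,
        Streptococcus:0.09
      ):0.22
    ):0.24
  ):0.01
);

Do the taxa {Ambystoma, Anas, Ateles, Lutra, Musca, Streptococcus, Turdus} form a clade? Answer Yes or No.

Yes

The most recent common ancestor of these taxa subtends ((Lutra,((Ateles,(Anas,Musca)),Ambystoma)),(Turdus,Streptococcus)).
That clade has exactly 7 tips — every listed taxon and nothing else — so the group is monophyletic.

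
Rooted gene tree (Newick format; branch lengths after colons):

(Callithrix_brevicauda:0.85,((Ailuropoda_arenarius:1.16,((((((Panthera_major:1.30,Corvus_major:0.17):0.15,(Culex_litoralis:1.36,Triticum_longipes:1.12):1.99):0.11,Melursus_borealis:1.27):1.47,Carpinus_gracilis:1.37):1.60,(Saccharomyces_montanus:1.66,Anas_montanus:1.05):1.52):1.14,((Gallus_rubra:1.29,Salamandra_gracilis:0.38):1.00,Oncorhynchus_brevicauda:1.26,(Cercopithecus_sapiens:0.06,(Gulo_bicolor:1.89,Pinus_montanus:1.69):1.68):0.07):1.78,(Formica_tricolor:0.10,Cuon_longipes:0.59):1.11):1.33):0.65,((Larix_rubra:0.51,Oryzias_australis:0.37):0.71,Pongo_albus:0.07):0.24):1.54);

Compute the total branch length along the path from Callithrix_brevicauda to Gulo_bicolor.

The path runs Callithrix_brevicauda → … → MRCA → … → Gulo_bicolor; the MRCA is the root of the tree.
Branch lengths along that path: 0.85 + 1.54 + 0.65 + 1.33 + 1.78 + 0.07 + 1.68 + 1.89 = 9.79.

9.79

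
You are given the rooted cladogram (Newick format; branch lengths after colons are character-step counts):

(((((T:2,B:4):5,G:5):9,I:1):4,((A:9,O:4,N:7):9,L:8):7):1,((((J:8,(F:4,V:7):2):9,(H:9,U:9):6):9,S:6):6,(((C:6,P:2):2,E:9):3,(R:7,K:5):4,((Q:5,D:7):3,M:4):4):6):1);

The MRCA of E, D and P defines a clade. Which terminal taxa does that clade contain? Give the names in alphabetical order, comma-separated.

Tracing E: it sits inside ((C,P),E).
Tracing D: it sits inside (Q,D).
Tracing P: it sits inside (C,P).
The smallest clade enclosing all 3 is (((C,P),E),(R,K),((Q,D),M)); the answer is its 8 terminal taxa in alphabetical order.

C, D, E, K, M, P, Q, R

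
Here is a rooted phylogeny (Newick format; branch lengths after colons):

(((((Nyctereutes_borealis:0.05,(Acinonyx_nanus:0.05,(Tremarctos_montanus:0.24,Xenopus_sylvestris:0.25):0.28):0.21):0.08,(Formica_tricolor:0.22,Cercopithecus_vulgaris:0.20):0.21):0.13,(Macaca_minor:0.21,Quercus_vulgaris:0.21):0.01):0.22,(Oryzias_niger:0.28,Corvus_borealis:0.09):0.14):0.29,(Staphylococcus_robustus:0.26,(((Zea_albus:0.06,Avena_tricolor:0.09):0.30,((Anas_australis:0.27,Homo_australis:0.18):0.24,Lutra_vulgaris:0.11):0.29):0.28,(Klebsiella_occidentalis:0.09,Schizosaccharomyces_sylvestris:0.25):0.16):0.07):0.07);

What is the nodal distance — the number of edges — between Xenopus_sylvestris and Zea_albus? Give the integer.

12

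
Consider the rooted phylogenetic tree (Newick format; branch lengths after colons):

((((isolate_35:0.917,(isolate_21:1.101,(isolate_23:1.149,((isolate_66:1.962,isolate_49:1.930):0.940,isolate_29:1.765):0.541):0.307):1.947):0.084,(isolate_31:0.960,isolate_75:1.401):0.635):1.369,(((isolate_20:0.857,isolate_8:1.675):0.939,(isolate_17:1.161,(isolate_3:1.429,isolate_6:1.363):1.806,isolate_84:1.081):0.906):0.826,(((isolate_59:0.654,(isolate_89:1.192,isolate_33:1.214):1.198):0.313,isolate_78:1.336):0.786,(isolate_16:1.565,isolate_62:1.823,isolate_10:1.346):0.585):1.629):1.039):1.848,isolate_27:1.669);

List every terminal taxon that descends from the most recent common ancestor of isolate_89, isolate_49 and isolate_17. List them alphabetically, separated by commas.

isolate_10, isolate_16, isolate_17, isolate_20, isolate_21, isolate_23, isolate_29, isolate_3, isolate_31, isolate_33, isolate_35, isolate_49, isolate_59, isolate_6, isolate_62, isolate_66, isolate_75, isolate_78, isolate_8, isolate_84, isolate_89

Tracing isolate_89: it sits inside (isolate_89,isolate_33).
Tracing isolate_49: it sits inside (isolate_66,isolate_49).
Tracing isolate_17: it sits inside (isolate_17,(isolate_3,isolate_6),isolate_84).
The smallest clade enclosing all 3 is (((isolate_35,(isolate_21,(isolate_23,((isolate_66,isolate_49),isolate_29)))),(isolate_31,isolate_75)),(((isolate_20,isolate_8),(isolate_17,(isolate_3,isolate_6),isolate_84)),(((isolate_59,(isolate_89,isolate_33)),isolate_78),(isolate_16,isolate_62,isolate_10)))); the answer is its 21 terminal taxa in alphabetical order.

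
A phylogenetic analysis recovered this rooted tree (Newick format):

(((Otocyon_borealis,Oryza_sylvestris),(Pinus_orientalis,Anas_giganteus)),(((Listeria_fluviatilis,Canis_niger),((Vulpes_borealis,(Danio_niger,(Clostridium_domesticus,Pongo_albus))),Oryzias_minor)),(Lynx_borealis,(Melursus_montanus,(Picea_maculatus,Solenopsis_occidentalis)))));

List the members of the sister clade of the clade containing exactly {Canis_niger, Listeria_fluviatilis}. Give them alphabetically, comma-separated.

The clade containing exactly {Canis_niger, Listeria_fluviatilis} attaches to the tree at the node subtending ((Listeria_fluviatilis,Canis_niger),((Vulpes_borealis,(Danio_niger,(Clostridium_domesticus,Pongo_albus))),Oryzias_minor)).
The other lineage descending from that same node — the sister group — is ((Vulpes_borealis,(Danio_niger,(Clostridium_domesticus,Pongo_albus))),Oryzias_minor); its 5 tips in alphabetical order are the answer.

Clostridium_domesticus, Danio_niger, Oryzias_minor, Pongo_albus, Vulpes_borealis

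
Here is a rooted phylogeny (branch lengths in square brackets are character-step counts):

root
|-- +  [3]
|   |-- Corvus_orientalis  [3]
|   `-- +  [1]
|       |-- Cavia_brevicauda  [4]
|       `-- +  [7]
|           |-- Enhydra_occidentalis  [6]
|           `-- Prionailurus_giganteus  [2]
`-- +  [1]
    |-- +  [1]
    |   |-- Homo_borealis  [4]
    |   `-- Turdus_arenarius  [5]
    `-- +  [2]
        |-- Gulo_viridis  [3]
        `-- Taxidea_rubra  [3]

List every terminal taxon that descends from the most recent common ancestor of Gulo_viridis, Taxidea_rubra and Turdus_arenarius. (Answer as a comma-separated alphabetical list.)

Tracing Gulo_viridis: it sits inside (Gulo_viridis,Taxidea_rubra).
Tracing Taxidea_rubra: it sits inside (Gulo_viridis,Taxidea_rubra).
Tracing Turdus_arenarius: it sits inside (Homo_borealis,Turdus_arenarius).
The smallest clade enclosing all 3 is ((Homo_borealis,Turdus_arenarius),(Gulo_viridis,Taxidea_rubra)); the answer is its 4 terminal taxa in alphabetical order.

Gulo_viridis, Homo_borealis, Taxidea_rubra, Turdus_arenarius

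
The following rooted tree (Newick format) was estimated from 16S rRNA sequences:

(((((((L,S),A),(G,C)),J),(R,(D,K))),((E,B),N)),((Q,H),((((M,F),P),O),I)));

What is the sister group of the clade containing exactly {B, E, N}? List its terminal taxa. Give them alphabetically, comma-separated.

A, C, D, G, J, K, L, R, S

The clade containing exactly {B, E, N} attaches to the tree at the node subtending ((((((L,S),A),(G,C)),J),(R,(D,K))),((E,B),N)).
The other lineage descending from that same node — the sister group — is (((((L,S),A),(G,C)),J),(R,(D,K))); its 9 tips in alphabetical order are the answer.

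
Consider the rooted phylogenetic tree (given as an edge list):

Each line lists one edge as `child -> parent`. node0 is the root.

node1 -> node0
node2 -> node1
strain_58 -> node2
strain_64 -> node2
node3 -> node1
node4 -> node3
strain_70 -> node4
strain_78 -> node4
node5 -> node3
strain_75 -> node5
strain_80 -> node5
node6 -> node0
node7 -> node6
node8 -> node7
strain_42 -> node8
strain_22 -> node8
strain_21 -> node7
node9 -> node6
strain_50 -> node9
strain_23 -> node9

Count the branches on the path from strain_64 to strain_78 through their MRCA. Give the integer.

5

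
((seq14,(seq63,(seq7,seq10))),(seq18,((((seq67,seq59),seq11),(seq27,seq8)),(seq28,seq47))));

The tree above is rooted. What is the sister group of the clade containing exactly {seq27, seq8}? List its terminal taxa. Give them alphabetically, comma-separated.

seq11, seq59, seq67

The clade containing exactly {seq27, seq8} attaches to the tree at the node subtending (((seq67,seq59),seq11),(seq27,seq8)).
The other lineage descending from that same node — the sister group — is ((seq67,seq59),seq11); its 3 tips in alphabetical order are the answer.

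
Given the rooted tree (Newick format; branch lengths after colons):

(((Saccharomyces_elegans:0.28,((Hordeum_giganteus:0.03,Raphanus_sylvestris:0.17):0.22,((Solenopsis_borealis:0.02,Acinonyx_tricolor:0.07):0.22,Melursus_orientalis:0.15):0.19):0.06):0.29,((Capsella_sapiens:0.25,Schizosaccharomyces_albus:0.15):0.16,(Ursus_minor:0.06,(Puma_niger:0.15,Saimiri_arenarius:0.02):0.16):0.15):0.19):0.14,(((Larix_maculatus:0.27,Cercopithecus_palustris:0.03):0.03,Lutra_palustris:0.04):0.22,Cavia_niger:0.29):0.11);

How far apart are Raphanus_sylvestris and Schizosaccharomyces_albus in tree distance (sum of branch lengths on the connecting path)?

1.24

The path runs Raphanus_sylvestris → … → MRCA → … → Schizosaccharomyces_albus; the MRCA is the node subtending ((Saccharomyces_elegans,((Hordeum_giganteus,Raphanus_sylvestris),((Solenopsis_borealis,Acinonyx_tricolor),Melursus_orientalis))),((Capsella_sapiens,Schizosaccharomyces_albus),(Ursus_minor,(Puma_niger,Saimiri_arenarius)))).
Branch lengths along that path: 0.17 + 0.22 + 0.06 + 0.29 + 0.19 + 0.16 + 0.15 = 1.24.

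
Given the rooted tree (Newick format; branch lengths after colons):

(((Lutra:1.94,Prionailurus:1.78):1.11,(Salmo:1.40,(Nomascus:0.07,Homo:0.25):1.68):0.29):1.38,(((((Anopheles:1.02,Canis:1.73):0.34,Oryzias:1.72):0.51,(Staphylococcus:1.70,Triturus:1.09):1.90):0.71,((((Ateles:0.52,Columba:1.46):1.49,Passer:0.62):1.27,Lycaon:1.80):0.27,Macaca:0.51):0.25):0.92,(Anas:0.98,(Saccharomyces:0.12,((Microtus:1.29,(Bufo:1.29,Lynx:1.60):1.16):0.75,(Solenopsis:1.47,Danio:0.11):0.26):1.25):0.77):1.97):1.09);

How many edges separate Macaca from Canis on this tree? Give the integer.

6

The MRCA of Macaca and Canis is the node subtending ((((Anopheles,Canis),Oryzias),(Staphylococcus,Triturus)),((((Ateles,Columba),Passer),Lycaon),Macaca)).
From Macaca up to that node: 2 branches. From Canis up to the same node: 4 branches. Total: 2 + 4 = 6.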